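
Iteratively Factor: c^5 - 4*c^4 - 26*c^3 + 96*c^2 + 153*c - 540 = (c + 4)*(c^4 - 8*c^3 + 6*c^2 + 72*c - 135) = (c - 3)*(c + 4)*(c^3 - 5*c^2 - 9*c + 45) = (c - 5)*(c - 3)*(c + 4)*(c^2 - 9) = (c - 5)*(c - 3)^2*(c + 4)*(c + 3)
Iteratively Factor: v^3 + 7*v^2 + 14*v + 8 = (v + 2)*(v^2 + 5*v + 4) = (v + 1)*(v + 2)*(v + 4)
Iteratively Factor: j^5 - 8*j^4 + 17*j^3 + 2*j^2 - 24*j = (j + 1)*(j^4 - 9*j^3 + 26*j^2 - 24*j) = (j - 2)*(j + 1)*(j^3 - 7*j^2 + 12*j) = j*(j - 2)*(j + 1)*(j^2 - 7*j + 12) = j*(j - 3)*(j - 2)*(j + 1)*(j - 4)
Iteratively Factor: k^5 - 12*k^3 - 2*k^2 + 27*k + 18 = (k - 2)*(k^4 + 2*k^3 - 8*k^2 - 18*k - 9) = (k - 3)*(k - 2)*(k^3 + 5*k^2 + 7*k + 3) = (k - 3)*(k - 2)*(k + 1)*(k^2 + 4*k + 3) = (k - 3)*(k - 2)*(k + 1)^2*(k + 3)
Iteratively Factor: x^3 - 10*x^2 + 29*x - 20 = (x - 5)*(x^2 - 5*x + 4) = (x - 5)*(x - 4)*(x - 1)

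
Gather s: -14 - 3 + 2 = -15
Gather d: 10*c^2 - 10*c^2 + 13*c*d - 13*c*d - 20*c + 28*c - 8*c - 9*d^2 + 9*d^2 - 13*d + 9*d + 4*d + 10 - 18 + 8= 0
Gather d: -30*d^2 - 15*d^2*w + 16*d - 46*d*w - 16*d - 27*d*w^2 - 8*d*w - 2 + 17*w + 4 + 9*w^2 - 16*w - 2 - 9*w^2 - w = d^2*(-15*w - 30) + d*(-27*w^2 - 54*w)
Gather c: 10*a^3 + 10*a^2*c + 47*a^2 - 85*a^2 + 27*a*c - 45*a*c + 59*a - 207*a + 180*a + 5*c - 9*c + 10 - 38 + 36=10*a^3 - 38*a^2 + 32*a + c*(10*a^2 - 18*a - 4) + 8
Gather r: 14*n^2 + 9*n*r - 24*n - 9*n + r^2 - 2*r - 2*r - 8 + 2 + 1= 14*n^2 - 33*n + r^2 + r*(9*n - 4) - 5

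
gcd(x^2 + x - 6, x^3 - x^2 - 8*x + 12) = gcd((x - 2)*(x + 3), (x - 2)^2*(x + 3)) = x^2 + x - 6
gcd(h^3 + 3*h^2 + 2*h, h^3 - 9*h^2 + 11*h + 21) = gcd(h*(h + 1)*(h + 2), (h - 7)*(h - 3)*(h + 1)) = h + 1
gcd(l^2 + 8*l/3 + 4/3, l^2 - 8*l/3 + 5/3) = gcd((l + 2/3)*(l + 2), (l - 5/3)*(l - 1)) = 1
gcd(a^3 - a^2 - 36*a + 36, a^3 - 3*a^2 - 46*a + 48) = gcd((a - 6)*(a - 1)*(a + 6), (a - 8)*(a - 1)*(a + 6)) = a^2 + 5*a - 6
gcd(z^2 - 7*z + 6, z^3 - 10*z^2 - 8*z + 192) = z - 6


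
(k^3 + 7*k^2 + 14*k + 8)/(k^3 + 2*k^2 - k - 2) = (k + 4)/(k - 1)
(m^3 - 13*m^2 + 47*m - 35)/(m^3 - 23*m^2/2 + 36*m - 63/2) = 2*(m^2 - 6*m + 5)/(2*m^2 - 9*m + 9)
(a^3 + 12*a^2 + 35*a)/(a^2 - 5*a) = (a^2 + 12*a + 35)/(a - 5)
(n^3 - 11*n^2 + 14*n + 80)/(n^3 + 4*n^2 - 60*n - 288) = (n^2 - 3*n - 10)/(n^2 + 12*n + 36)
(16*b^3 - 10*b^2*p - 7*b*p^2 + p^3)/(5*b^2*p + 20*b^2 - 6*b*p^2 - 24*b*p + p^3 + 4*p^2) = (-16*b^2 - 6*b*p + p^2)/(-5*b*p - 20*b + p^2 + 4*p)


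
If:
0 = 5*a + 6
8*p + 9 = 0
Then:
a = -6/5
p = -9/8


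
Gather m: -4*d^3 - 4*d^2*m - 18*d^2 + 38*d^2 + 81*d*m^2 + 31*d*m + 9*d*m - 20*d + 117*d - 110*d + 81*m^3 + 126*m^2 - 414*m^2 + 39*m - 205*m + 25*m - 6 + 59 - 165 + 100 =-4*d^3 + 20*d^2 - 13*d + 81*m^3 + m^2*(81*d - 288) + m*(-4*d^2 + 40*d - 141) - 12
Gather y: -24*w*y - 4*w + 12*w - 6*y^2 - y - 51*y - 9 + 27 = 8*w - 6*y^2 + y*(-24*w - 52) + 18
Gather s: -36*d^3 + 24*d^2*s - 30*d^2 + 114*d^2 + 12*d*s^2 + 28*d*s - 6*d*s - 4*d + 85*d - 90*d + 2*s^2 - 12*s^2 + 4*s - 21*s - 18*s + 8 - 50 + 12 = -36*d^3 + 84*d^2 - 9*d + s^2*(12*d - 10) + s*(24*d^2 + 22*d - 35) - 30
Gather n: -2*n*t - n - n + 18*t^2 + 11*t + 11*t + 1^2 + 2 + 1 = n*(-2*t - 2) + 18*t^2 + 22*t + 4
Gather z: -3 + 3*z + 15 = 3*z + 12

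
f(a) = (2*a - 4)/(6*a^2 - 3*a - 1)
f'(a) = (3 - 12*a)*(2*a - 4)/(6*a^2 - 3*a - 1)^2 + 2/(6*a^2 - 3*a - 1)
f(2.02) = 0.00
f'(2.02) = 0.11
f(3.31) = 0.05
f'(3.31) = 0.00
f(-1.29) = -0.51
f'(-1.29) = -0.58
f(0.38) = 2.54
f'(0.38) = 1.55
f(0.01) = 3.87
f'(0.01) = -12.76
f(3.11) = 0.05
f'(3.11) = 0.01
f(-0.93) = -0.84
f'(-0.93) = -1.42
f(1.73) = -0.05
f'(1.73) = 0.24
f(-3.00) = -0.16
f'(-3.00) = -0.07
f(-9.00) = -0.04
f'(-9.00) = -0.00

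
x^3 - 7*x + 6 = (x - 2)*(x - 1)*(x + 3)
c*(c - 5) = c^2 - 5*c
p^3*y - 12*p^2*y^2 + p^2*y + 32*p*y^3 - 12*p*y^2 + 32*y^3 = (p - 8*y)*(p - 4*y)*(p*y + y)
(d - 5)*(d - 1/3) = d^2 - 16*d/3 + 5/3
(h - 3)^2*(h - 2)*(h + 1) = h^4 - 7*h^3 + 13*h^2 + 3*h - 18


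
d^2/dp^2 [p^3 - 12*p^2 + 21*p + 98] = 6*p - 24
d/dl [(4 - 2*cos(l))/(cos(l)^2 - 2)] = 2*(sin(l)^2 + 4*cos(l) - 3)*sin(l)/(cos(l)^2 - 2)^2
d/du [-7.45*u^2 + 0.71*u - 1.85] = 0.71 - 14.9*u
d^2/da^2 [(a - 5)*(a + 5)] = 2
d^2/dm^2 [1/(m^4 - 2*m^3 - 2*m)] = 4*(3*m^2*(1 - m)*(-m^3 + 2*m^2 + 2) - 2*(-2*m^3 + 3*m^2 + 1)^2)/(m^3*(-m^3 + 2*m^2 + 2)^3)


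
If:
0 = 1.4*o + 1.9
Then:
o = -1.36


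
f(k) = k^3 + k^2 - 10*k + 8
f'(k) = 3*k^2 + 2*k - 10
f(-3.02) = 19.78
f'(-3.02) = 11.32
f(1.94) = -0.34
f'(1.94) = 5.17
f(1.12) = -0.54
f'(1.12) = -4.00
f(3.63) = 32.71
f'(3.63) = 36.79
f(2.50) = 4.88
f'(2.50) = 13.75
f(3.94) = 45.29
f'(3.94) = 44.45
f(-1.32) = 20.64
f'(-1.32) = -7.41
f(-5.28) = -58.52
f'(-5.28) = 63.08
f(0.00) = 8.00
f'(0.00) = -10.00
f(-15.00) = -2992.00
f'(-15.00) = 635.00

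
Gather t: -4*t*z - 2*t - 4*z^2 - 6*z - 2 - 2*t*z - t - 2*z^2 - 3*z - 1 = t*(-6*z - 3) - 6*z^2 - 9*z - 3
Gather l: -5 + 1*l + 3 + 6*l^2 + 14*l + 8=6*l^2 + 15*l + 6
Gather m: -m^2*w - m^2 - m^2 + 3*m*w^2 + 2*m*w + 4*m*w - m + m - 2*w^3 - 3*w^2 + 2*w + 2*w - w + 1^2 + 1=m^2*(-w - 2) + m*(3*w^2 + 6*w) - 2*w^3 - 3*w^2 + 3*w + 2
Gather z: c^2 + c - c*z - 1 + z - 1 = c^2 + c + z*(1 - c) - 2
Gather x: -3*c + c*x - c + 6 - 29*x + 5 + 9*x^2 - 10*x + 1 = -4*c + 9*x^2 + x*(c - 39) + 12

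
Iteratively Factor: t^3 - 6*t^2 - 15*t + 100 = (t - 5)*(t^2 - t - 20) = (t - 5)*(t + 4)*(t - 5)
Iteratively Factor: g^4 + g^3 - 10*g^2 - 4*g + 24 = (g + 3)*(g^3 - 2*g^2 - 4*g + 8) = (g - 2)*(g + 3)*(g^2 - 4) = (g - 2)*(g + 2)*(g + 3)*(g - 2)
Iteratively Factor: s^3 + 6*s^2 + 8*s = (s + 2)*(s^2 + 4*s) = (s + 2)*(s + 4)*(s)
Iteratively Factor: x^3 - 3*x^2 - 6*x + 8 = (x - 1)*(x^2 - 2*x - 8) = (x - 4)*(x - 1)*(x + 2)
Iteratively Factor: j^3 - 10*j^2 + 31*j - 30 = (j - 2)*(j^2 - 8*j + 15) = (j - 5)*(j - 2)*(j - 3)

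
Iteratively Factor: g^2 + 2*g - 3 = (g - 1)*(g + 3)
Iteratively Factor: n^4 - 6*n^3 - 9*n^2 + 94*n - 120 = (n - 5)*(n^3 - n^2 - 14*n + 24) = (n - 5)*(n + 4)*(n^2 - 5*n + 6) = (n - 5)*(n - 3)*(n + 4)*(n - 2)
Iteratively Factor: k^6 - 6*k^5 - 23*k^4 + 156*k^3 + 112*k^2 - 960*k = (k - 4)*(k^5 - 2*k^4 - 31*k^3 + 32*k^2 + 240*k) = (k - 4)*(k + 4)*(k^4 - 6*k^3 - 7*k^2 + 60*k) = (k - 5)*(k - 4)*(k + 4)*(k^3 - k^2 - 12*k) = k*(k - 5)*(k - 4)*(k + 4)*(k^2 - k - 12) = k*(k - 5)*(k - 4)*(k + 3)*(k + 4)*(k - 4)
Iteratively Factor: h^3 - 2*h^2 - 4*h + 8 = (h - 2)*(h^2 - 4) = (h - 2)*(h + 2)*(h - 2)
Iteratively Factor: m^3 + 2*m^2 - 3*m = (m + 3)*(m^2 - m) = (m - 1)*(m + 3)*(m)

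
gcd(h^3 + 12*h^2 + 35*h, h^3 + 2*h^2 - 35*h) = h^2 + 7*h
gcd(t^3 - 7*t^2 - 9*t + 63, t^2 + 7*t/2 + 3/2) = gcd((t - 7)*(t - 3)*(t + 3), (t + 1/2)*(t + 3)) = t + 3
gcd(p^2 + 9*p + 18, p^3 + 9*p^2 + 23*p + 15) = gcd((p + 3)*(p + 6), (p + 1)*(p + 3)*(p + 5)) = p + 3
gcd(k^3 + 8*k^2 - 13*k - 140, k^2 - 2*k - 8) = k - 4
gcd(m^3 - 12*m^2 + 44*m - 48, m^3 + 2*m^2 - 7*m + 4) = 1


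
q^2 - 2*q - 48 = (q - 8)*(q + 6)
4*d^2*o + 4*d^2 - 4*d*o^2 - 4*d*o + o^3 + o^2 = (-2*d + o)^2*(o + 1)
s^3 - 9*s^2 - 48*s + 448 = (s - 8)^2*(s + 7)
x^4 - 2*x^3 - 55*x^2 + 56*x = x*(x - 8)*(x - 1)*(x + 7)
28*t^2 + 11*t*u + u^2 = (4*t + u)*(7*t + u)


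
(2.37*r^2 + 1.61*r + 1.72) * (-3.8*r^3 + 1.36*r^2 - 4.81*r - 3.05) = -9.006*r^5 - 2.8948*r^4 - 15.7461*r^3 - 12.6334*r^2 - 13.1837*r - 5.246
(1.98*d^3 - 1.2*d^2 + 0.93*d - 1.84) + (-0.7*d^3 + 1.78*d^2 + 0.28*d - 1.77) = 1.28*d^3 + 0.58*d^2 + 1.21*d - 3.61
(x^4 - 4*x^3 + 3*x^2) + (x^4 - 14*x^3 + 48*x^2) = 2*x^4 - 18*x^3 + 51*x^2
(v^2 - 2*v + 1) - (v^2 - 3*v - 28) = v + 29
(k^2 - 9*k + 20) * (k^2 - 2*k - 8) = k^4 - 11*k^3 + 30*k^2 + 32*k - 160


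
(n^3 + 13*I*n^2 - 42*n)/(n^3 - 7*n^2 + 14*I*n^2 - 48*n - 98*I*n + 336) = n*(n + 7*I)/(n^2 + n*(-7 + 8*I) - 56*I)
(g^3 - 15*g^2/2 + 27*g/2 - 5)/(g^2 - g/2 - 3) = (2*g^2 - 11*g + 5)/(2*g + 3)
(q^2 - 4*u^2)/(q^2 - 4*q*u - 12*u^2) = (q - 2*u)/(q - 6*u)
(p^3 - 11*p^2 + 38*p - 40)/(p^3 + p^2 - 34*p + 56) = (p - 5)/(p + 7)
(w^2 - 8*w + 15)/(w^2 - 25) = (w - 3)/(w + 5)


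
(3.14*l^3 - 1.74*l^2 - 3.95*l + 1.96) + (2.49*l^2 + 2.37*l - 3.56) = 3.14*l^3 + 0.75*l^2 - 1.58*l - 1.6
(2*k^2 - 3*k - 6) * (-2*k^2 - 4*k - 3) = -4*k^4 - 2*k^3 + 18*k^2 + 33*k + 18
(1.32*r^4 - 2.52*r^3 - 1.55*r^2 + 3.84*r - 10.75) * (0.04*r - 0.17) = 0.0528*r^5 - 0.3252*r^4 + 0.3664*r^3 + 0.4171*r^2 - 1.0828*r + 1.8275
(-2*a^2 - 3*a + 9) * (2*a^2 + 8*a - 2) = -4*a^4 - 22*a^3 - 2*a^2 + 78*a - 18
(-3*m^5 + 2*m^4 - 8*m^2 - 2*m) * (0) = 0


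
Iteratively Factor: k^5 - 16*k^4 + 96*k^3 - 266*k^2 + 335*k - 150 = (k - 2)*(k^4 - 14*k^3 + 68*k^2 - 130*k + 75) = (k - 2)*(k - 1)*(k^3 - 13*k^2 + 55*k - 75) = (k - 5)*(k - 2)*(k - 1)*(k^2 - 8*k + 15) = (k - 5)^2*(k - 2)*(k - 1)*(k - 3)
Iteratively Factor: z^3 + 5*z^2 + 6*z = (z + 2)*(z^2 + 3*z) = (z + 2)*(z + 3)*(z)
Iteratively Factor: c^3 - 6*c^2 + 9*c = (c)*(c^2 - 6*c + 9) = c*(c - 3)*(c - 3)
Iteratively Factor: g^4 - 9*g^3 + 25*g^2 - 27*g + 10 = (g - 1)*(g^3 - 8*g^2 + 17*g - 10) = (g - 2)*(g - 1)*(g^2 - 6*g + 5) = (g - 5)*(g - 2)*(g - 1)*(g - 1)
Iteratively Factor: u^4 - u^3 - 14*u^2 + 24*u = (u)*(u^3 - u^2 - 14*u + 24) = u*(u + 4)*(u^2 - 5*u + 6) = u*(u - 2)*(u + 4)*(u - 3)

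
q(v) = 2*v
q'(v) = 2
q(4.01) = 8.02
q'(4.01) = 2.00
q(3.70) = 7.40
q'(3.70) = 2.00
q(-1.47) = -2.94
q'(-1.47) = 2.00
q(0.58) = 1.16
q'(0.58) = 2.00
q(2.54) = 5.08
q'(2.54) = 2.00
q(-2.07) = -4.14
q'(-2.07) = 2.00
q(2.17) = 4.34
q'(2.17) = 2.00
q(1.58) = 3.16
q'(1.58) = 2.00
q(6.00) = 12.00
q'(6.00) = 2.00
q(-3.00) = -6.00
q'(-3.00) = 2.00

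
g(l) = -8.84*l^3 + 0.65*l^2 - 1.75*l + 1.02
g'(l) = -26.52*l^2 + 1.3*l - 1.75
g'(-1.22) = -42.81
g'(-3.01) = -245.94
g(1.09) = -11.56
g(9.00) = -6406.44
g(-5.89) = 1840.21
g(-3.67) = 453.17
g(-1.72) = 50.93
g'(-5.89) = -929.44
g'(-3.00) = -244.33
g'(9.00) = -2138.17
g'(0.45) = -6.54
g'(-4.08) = -448.52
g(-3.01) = 253.25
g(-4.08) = 619.37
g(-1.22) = 20.17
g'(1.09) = -31.84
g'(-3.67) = -363.72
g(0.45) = -0.44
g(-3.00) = 250.80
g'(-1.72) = -82.44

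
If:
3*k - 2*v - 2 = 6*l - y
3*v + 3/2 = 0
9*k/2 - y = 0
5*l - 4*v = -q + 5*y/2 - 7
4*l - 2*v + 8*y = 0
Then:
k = -1/123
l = -29/164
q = -673/82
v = -1/2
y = -3/82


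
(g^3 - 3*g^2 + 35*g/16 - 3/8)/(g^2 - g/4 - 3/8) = (4*g^2 - 9*g + 2)/(2*(2*g + 1))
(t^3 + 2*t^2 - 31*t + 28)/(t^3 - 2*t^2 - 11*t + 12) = (t + 7)/(t + 3)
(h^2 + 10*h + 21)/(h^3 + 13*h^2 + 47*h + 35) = (h + 3)/(h^2 + 6*h + 5)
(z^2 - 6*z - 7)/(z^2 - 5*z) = (z^2 - 6*z - 7)/(z*(z - 5))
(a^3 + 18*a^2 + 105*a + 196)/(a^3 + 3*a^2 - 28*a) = (a^2 + 11*a + 28)/(a*(a - 4))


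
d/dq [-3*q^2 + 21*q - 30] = 21 - 6*q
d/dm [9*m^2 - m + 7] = 18*m - 1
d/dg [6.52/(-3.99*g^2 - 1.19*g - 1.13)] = (52.0296*g + 7.7588)/(3.99*g^2 + 1.19*g + 1.13)^2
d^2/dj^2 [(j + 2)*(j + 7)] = 2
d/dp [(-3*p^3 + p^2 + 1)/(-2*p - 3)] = (12*p^3 + 25*p^2 - 6*p + 2)/(4*p^2 + 12*p + 9)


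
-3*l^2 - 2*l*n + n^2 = (-3*l + n)*(l + n)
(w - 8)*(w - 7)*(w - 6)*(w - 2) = w^4 - 23*w^3 + 188*w^2 - 628*w + 672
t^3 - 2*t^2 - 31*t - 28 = (t - 7)*(t + 1)*(t + 4)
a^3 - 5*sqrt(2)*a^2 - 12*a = a*(a - 6*sqrt(2))*(a + sqrt(2))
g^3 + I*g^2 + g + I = (g - I)*(g + I)^2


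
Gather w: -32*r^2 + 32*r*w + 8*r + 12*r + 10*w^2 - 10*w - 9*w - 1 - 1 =-32*r^2 + 20*r + 10*w^2 + w*(32*r - 19) - 2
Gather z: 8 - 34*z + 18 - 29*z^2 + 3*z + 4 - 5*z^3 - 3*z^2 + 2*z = -5*z^3 - 32*z^2 - 29*z + 30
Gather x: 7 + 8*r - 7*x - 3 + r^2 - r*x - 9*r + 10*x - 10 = r^2 - r + x*(3 - r) - 6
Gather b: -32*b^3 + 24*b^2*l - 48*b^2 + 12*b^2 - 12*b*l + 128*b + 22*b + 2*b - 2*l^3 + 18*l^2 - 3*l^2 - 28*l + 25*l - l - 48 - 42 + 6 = -32*b^3 + b^2*(24*l - 36) + b*(152 - 12*l) - 2*l^3 + 15*l^2 - 4*l - 84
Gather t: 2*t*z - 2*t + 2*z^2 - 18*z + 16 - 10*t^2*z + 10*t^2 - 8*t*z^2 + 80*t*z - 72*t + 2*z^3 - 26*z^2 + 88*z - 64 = t^2*(10 - 10*z) + t*(-8*z^2 + 82*z - 74) + 2*z^3 - 24*z^2 + 70*z - 48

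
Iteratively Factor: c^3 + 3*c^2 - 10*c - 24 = (c - 3)*(c^2 + 6*c + 8) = (c - 3)*(c + 2)*(c + 4)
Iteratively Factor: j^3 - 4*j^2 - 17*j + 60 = (j - 3)*(j^2 - j - 20) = (j - 3)*(j + 4)*(j - 5)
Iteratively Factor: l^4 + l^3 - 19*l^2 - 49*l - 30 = (l + 3)*(l^3 - 2*l^2 - 13*l - 10) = (l + 2)*(l + 3)*(l^2 - 4*l - 5) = (l + 1)*(l + 2)*(l + 3)*(l - 5)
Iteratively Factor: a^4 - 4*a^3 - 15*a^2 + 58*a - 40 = (a - 5)*(a^3 + a^2 - 10*a + 8) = (a - 5)*(a - 2)*(a^2 + 3*a - 4) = (a - 5)*(a - 2)*(a + 4)*(a - 1)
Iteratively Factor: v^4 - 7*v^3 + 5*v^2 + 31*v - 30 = (v - 1)*(v^3 - 6*v^2 - v + 30) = (v - 5)*(v - 1)*(v^2 - v - 6) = (v - 5)*(v - 1)*(v + 2)*(v - 3)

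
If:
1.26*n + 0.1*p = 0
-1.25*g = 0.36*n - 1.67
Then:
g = 0.0228571428571429*p + 1.336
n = -0.0793650793650794*p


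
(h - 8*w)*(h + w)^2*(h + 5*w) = h^4 - h^3*w - 45*h^2*w^2 - 83*h*w^3 - 40*w^4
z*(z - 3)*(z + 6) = z^3 + 3*z^2 - 18*z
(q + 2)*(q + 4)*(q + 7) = q^3 + 13*q^2 + 50*q + 56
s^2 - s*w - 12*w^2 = (s - 4*w)*(s + 3*w)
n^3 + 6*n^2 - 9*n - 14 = (n - 2)*(n + 1)*(n + 7)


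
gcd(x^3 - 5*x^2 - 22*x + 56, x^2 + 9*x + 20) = x + 4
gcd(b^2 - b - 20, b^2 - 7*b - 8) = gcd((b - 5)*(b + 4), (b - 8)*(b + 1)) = 1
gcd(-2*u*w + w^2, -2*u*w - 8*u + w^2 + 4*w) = 2*u - w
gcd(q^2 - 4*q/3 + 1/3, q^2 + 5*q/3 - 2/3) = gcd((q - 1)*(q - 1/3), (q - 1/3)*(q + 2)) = q - 1/3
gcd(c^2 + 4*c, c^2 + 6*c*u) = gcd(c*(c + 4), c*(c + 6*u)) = c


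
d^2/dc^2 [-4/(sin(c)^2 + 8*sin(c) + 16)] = 8*(2*sin(c)^2 - 4*sin(c) - 3)/(sin(c) + 4)^4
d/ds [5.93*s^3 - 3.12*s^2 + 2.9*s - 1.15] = 17.79*s^2 - 6.24*s + 2.9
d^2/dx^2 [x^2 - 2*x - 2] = 2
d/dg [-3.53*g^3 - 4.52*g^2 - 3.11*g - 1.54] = -10.59*g^2 - 9.04*g - 3.11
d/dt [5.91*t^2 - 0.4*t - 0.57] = 11.82*t - 0.4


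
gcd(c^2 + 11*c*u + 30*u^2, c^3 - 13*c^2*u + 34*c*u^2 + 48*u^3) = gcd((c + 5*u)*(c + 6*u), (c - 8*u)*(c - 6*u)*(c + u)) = 1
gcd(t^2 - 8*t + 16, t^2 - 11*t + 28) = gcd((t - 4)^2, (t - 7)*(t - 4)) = t - 4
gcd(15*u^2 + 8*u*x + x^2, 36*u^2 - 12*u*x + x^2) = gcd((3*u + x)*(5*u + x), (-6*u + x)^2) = 1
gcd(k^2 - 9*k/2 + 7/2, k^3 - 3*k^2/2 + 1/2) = k - 1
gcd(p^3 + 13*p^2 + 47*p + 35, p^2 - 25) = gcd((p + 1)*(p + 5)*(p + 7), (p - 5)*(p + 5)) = p + 5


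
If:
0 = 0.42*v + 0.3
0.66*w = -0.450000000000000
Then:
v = -0.71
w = -0.68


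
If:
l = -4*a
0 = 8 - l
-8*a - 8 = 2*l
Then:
No Solution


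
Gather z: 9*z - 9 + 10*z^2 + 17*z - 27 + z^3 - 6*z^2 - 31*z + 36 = z^3 + 4*z^2 - 5*z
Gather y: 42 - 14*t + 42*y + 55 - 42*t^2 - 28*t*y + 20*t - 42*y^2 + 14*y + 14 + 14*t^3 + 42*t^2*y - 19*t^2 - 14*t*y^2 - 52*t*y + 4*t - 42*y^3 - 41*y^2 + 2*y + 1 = 14*t^3 - 61*t^2 + 10*t - 42*y^3 + y^2*(-14*t - 83) + y*(42*t^2 - 80*t + 58) + 112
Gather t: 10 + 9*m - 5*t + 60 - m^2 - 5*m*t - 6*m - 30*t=-m^2 + 3*m + t*(-5*m - 35) + 70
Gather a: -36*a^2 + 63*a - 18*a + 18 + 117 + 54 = -36*a^2 + 45*a + 189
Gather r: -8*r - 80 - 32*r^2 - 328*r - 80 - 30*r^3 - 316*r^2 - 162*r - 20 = -30*r^3 - 348*r^2 - 498*r - 180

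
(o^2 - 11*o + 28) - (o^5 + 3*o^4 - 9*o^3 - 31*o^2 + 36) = -o^5 - 3*o^4 + 9*o^3 + 32*o^2 - 11*o - 8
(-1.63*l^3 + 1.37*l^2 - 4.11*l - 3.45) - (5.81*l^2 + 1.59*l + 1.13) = -1.63*l^3 - 4.44*l^2 - 5.7*l - 4.58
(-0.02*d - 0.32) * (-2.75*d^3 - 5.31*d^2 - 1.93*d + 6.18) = 0.055*d^4 + 0.9862*d^3 + 1.7378*d^2 + 0.494*d - 1.9776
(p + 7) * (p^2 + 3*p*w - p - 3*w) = p^3 + 3*p^2*w + 6*p^2 + 18*p*w - 7*p - 21*w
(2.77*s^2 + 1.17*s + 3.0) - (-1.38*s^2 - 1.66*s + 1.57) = 4.15*s^2 + 2.83*s + 1.43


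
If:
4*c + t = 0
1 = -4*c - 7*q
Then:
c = -t/4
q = t/7 - 1/7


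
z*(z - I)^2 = z^3 - 2*I*z^2 - z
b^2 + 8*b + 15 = (b + 3)*(b + 5)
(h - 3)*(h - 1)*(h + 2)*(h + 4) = h^4 + 2*h^3 - 13*h^2 - 14*h + 24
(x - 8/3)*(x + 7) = x^2 + 13*x/3 - 56/3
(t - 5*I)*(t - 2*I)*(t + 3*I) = t^3 - 4*I*t^2 + 11*t - 30*I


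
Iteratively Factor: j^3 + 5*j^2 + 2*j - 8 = (j - 1)*(j^2 + 6*j + 8) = (j - 1)*(j + 2)*(j + 4)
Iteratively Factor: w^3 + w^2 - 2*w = (w)*(w^2 + w - 2) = w*(w - 1)*(w + 2)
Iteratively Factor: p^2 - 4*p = (p)*(p - 4)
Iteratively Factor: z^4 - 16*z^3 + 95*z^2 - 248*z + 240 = (z - 5)*(z^3 - 11*z^2 + 40*z - 48) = (z - 5)*(z - 4)*(z^2 - 7*z + 12) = (z - 5)*(z - 4)^2*(z - 3)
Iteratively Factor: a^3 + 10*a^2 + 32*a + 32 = (a + 2)*(a^2 + 8*a + 16) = (a + 2)*(a + 4)*(a + 4)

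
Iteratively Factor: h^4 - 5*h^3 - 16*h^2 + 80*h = (h)*(h^3 - 5*h^2 - 16*h + 80) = h*(h - 5)*(h^2 - 16) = h*(h - 5)*(h + 4)*(h - 4)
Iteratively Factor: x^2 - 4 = (x + 2)*(x - 2)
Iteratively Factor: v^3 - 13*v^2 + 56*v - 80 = (v - 4)*(v^2 - 9*v + 20) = (v - 4)^2*(v - 5)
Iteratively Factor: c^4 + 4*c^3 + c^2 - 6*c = (c - 1)*(c^3 + 5*c^2 + 6*c) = c*(c - 1)*(c^2 + 5*c + 6) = c*(c - 1)*(c + 3)*(c + 2)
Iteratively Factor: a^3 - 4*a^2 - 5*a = (a + 1)*(a^2 - 5*a) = a*(a + 1)*(a - 5)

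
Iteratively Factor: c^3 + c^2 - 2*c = (c - 1)*(c^2 + 2*c) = (c - 1)*(c + 2)*(c)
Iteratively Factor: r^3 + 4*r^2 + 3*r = (r)*(r^2 + 4*r + 3) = r*(r + 3)*(r + 1)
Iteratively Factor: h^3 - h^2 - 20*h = (h - 5)*(h^2 + 4*h) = h*(h - 5)*(h + 4)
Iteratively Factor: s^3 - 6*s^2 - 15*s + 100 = (s + 4)*(s^2 - 10*s + 25) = (s - 5)*(s + 4)*(s - 5)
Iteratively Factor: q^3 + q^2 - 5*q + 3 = (q - 1)*(q^2 + 2*q - 3) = (q - 1)*(q + 3)*(q - 1)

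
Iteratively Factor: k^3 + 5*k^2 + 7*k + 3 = (k + 1)*(k^2 + 4*k + 3) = (k + 1)*(k + 3)*(k + 1)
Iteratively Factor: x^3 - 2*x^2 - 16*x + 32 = (x - 2)*(x^2 - 16) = (x - 2)*(x + 4)*(x - 4)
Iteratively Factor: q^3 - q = (q - 1)*(q^2 + q) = q*(q - 1)*(q + 1)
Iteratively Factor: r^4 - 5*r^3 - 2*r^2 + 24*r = (r - 4)*(r^3 - r^2 - 6*r) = r*(r - 4)*(r^2 - r - 6) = r*(r - 4)*(r + 2)*(r - 3)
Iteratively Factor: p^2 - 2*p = (p)*(p - 2)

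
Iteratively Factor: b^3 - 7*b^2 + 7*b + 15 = (b - 3)*(b^2 - 4*b - 5) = (b - 5)*(b - 3)*(b + 1)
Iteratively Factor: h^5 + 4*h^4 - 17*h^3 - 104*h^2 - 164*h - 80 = (h + 1)*(h^4 + 3*h^3 - 20*h^2 - 84*h - 80) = (h + 1)*(h + 2)*(h^3 + h^2 - 22*h - 40) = (h - 5)*(h + 1)*(h + 2)*(h^2 + 6*h + 8) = (h - 5)*(h + 1)*(h + 2)*(h + 4)*(h + 2)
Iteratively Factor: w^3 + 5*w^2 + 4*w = (w + 4)*(w^2 + w) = w*(w + 4)*(w + 1)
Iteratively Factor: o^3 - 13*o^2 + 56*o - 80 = (o - 4)*(o^2 - 9*o + 20) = (o - 4)^2*(o - 5)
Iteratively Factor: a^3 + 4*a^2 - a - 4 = (a + 1)*(a^2 + 3*a - 4) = (a + 1)*(a + 4)*(a - 1)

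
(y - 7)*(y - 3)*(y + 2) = y^3 - 8*y^2 + y + 42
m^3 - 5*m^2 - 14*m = m*(m - 7)*(m + 2)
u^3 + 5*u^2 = u^2*(u + 5)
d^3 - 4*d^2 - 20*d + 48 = (d - 6)*(d - 2)*(d + 4)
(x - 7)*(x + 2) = x^2 - 5*x - 14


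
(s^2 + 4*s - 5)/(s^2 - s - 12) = (-s^2 - 4*s + 5)/(-s^2 + s + 12)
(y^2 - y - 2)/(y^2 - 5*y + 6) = (y + 1)/(y - 3)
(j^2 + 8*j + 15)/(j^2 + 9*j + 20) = (j + 3)/(j + 4)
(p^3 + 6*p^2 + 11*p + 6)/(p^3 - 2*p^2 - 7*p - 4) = (p^2 + 5*p + 6)/(p^2 - 3*p - 4)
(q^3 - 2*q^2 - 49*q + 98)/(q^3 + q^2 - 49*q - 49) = (q - 2)/(q + 1)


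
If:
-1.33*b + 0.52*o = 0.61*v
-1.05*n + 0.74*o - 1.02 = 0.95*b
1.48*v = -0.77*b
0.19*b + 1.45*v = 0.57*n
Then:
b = 0.67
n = -0.66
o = 1.30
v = -0.35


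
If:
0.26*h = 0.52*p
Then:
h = 2.0*p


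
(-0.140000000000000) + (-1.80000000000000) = -1.94000000000000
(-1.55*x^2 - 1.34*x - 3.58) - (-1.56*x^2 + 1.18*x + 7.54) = 0.01*x^2 - 2.52*x - 11.12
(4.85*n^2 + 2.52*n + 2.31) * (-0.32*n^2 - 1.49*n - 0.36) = -1.552*n^4 - 8.0329*n^3 - 6.24*n^2 - 4.3491*n - 0.8316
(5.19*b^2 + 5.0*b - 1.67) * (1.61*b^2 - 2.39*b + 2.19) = 8.3559*b^4 - 4.3541*b^3 - 3.2726*b^2 + 14.9413*b - 3.6573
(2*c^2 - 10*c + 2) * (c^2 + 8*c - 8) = 2*c^4 + 6*c^3 - 94*c^2 + 96*c - 16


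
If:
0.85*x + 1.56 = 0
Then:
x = -1.84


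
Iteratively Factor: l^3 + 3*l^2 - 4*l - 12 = (l + 3)*(l^2 - 4) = (l + 2)*(l + 3)*(l - 2)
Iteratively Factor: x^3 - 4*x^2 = (x)*(x^2 - 4*x) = x*(x - 4)*(x)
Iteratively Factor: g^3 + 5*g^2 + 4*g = (g + 1)*(g^2 + 4*g) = g*(g + 1)*(g + 4)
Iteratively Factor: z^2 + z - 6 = (z - 2)*(z + 3)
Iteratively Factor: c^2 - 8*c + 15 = (c - 3)*(c - 5)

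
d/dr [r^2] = 2*r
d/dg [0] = 0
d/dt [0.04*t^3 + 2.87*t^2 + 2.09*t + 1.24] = 0.12*t^2 + 5.74*t + 2.09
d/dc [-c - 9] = -1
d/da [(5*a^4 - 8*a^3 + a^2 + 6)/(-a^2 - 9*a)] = (-10*a^5 - 127*a^4 + 144*a^3 - 9*a^2 + 12*a + 54)/(a^2*(a^2 + 18*a + 81))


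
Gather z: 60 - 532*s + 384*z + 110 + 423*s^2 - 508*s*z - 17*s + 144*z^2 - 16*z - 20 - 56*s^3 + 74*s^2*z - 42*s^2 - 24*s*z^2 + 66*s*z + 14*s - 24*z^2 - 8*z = -56*s^3 + 381*s^2 - 535*s + z^2*(120 - 24*s) + z*(74*s^2 - 442*s + 360) + 150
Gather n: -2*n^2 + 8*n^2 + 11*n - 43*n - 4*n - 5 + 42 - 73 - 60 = 6*n^2 - 36*n - 96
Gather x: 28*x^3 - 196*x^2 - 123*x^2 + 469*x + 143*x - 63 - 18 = 28*x^3 - 319*x^2 + 612*x - 81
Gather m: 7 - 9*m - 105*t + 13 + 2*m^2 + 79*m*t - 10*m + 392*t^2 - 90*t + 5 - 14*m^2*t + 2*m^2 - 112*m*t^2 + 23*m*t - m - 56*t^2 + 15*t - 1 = m^2*(4 - 14*t) + m*(-112*t^2 + 102*t - 20) + 336*t^2 - 180*t + 24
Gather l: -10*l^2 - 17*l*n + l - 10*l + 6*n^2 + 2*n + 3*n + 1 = -10*l^2 + l*(-17*n - 9) + 6*n^2 + 5*n + 1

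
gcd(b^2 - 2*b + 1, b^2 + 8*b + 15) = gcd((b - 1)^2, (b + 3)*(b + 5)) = 1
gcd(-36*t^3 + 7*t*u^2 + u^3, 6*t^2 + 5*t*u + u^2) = 3*t + u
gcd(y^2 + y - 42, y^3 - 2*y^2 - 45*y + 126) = y^2 + y - 42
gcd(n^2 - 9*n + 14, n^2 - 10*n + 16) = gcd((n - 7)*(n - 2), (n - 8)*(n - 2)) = n - 2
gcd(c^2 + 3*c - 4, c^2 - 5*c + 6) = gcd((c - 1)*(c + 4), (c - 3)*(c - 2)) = 1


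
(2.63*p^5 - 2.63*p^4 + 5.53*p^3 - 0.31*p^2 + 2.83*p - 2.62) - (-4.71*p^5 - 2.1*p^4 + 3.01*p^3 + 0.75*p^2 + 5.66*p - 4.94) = 7.34*p^5 - 0.53*p^4 + 2.52*p^3 - 1.06*p^2 - 2.83*p + 2.32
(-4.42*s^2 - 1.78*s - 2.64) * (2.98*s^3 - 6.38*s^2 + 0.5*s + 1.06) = -13.1716*s^5 + 22.8952*s^4 + 1.2792*s^3 + 11.268*s^2 - 3.2068*s - 2.7984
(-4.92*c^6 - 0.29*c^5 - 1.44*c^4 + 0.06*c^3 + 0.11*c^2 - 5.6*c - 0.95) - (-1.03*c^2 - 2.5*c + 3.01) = -4.92*c^6 - 0.29*c^5 - 1.44*c^4 + 0.06*c^3 + 1.14*c^2 - 3.1*c - 3.96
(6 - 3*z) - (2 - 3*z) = 4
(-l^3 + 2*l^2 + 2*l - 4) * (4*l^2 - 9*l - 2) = -4*l^5 + 17*l^4 - 8*l^3 - 38*l^2 + 32*l + 8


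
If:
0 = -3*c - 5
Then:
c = -5/3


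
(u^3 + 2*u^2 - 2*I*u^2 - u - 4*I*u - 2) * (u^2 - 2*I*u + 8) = u^5 + 2*u^4 - 4*I*u^4 + 3*u^3 - 8*I*u^3 + 6*u^2 - 14*I*u^2 - 8*u - 28*I*u - 16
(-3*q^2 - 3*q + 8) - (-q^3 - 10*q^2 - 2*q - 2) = q^3 + 7*q^2 - q + 10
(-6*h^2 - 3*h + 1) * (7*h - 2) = -42*h^3 - 9*h^2 + 13*h - 2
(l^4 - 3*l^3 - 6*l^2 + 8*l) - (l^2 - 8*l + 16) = l^4 - 3*l^3 - 7*l^2 + 16*l - 16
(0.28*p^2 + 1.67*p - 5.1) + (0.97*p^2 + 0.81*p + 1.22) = 1.25*p^2 + 2.48*p - 3.88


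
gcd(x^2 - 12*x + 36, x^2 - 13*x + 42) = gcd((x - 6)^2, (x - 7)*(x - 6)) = x - 6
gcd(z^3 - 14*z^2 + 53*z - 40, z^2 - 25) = z - 5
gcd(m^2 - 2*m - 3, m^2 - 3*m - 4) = m + 1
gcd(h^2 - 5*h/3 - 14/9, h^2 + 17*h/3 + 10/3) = h + 2/3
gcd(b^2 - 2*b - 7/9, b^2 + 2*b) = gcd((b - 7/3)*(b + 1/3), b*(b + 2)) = 1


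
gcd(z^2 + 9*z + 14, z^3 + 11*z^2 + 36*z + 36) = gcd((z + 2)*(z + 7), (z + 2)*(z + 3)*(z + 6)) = z + 2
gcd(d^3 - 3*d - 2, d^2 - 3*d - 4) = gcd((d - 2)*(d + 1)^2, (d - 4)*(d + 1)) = d + 1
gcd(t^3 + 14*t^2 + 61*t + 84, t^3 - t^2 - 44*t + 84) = t + 7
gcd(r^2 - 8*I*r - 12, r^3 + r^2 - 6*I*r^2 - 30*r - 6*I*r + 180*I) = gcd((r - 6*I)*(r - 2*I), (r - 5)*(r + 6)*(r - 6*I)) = r - 6*I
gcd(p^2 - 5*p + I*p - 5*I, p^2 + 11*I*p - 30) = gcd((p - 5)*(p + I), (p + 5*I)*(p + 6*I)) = 1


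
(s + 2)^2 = s^2 + 4*s + 4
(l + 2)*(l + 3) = l^2 + 5*l + 6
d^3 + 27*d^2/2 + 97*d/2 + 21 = (d + 1/2)*(d + 6)*(d + 7)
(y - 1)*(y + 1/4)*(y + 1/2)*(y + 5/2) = y^4 + 9*y^3/4 - 5*y^2/4 - 27*y/16 - 5/16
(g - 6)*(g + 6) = g^2 - 36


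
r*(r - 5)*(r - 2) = r^3 - 7*r^2 + 10*r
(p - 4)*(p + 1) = p^2 - 3*p - 4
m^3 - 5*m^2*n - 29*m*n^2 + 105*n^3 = (m - 7*n)*(m - 3*n)*(m + 5*n)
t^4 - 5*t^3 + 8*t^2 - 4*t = t*(t - 2)^2*(t - 1)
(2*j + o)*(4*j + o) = 8*j^2 + 6*j*o + o^2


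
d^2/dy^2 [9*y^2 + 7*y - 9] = 18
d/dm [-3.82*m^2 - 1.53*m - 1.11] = -7.64*m - 1.53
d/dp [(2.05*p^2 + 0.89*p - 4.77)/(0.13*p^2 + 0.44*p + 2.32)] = (0.7863*p^2 + 10.7522*p + 4.1636)/(0.0169*p^4 + 0.1144*p^3 + 0.7968*p^2 + 2.0416*p + 5.3824)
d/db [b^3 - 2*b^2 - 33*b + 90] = 3*b^2 - 4*b - 33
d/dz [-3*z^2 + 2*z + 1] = 2 - 6*z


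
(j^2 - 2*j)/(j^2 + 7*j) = (j - 2)/(j + 7)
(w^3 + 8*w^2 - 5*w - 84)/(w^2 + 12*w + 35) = (w^2 + w - 12)/(w + 5)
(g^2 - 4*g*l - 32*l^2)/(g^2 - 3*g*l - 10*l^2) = (-g^2 + 4*g*l + 32*l^2)/(-g^2 + 3*g*l + 10*l^2)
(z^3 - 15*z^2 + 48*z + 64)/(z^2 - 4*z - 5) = (z^2 - 16*z + 64)/(z - 5)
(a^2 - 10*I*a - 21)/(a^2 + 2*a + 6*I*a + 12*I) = (a^2 - 10*I*a - 21)/(a^2 + a*(2 + 6*I) + 12*I)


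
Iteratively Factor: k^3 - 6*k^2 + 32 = (k + 2)*(k^2 - 8*k + 16) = (k - 4)*(k + 2)*(k - 4)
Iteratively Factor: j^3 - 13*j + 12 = (j - 1)*(j^2 + j - 12) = (j - 1)*(j + 4)*(j - 3)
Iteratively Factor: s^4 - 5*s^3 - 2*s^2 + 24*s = (s)*(s^3 - 5*s^2 - 2*s + 24) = s*(s - 3)*(s^2 - 2*s - 8) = s*(s - 4)*(s - 3)*(s + 2)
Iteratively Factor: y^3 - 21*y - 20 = (y + 4)*(y^2 - 4*y - 5) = (y + 1)*(y + 4)*(y - 5)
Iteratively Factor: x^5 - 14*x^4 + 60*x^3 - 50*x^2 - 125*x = (x)*(x^4 - 14*x^3 + 60*x^2 - 50*x - 125) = x*(x - 5)*(x^3 - 9*x^2 + 15*x + 25) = x*(x - 5)^2*(x^2 - 4*x - 5) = x*(x - 5)^2*(x + 1)*(x - 5)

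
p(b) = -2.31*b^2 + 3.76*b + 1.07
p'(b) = 3.76 - 4.62*b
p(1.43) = 1.72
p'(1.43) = -2.85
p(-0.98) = -4.83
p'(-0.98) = 8.29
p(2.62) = -4.94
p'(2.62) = -8.34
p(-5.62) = -93.02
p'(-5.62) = 29.72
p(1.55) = 1.35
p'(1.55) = -3.40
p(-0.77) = -3.19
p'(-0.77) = 7.32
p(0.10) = 1.42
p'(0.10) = 3.30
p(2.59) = -4.69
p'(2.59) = -8.21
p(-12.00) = -376.69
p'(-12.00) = 59.20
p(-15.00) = -575.08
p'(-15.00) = 73.06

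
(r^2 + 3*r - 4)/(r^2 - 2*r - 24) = (r - 1)/(r - 6)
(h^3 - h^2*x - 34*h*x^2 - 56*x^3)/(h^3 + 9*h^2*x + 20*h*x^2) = (h^2 - 5*h*x - 14*x^2)/(h*(h + 5*x))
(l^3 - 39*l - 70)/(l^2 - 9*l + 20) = (l^3 - 39*l - 70)/(l^2 - 9*l + 20)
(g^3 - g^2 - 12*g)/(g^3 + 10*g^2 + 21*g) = (g - 4)/(g + 7)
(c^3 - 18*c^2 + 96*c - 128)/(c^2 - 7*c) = (c^3 - 18*c^2 + 96*c - 128)/(c*(c - 7))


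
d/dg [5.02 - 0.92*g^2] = -1.84*g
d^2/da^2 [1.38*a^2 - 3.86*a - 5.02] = 2.76000000000000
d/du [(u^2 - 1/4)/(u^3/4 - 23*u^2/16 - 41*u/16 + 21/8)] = 4*(-16*u^4 - 152*u^2 + 290*u - 41)/(16*u^6 - 184*u^5 + 201*u^4 + 2222*u^3 - 251*u^2 - 3444*u + 1764)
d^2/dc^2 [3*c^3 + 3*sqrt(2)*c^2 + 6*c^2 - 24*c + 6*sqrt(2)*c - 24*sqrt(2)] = 18*c + 6*sqrt(2) + 12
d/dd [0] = 0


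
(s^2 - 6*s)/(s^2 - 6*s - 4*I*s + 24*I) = s/(s - 4*I)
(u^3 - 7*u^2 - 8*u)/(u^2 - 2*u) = (u^2 - 7*u - 8)/(u - 2)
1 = 1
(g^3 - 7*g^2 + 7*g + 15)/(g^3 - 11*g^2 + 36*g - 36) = (g^2 - 4*g - 5)/(g^2 - 8*g + 12)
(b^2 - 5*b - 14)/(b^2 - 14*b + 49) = (b + 2)/(b - 7)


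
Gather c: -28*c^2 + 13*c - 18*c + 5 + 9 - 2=-28*c^2 - 5*c + 12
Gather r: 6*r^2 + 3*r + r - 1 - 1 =6*r^2 + 4*r - 2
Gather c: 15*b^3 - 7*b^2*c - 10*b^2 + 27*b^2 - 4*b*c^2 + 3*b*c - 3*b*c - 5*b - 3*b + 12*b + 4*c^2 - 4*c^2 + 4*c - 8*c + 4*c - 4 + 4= 15*b^3 - 7*b^2*c + 17*b^2 - 4*b*c^2 + 4*b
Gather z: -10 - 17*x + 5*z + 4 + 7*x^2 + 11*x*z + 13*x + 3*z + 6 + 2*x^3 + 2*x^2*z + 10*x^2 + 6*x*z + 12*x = 2*x^3 + 17*x^2 + 8*x + z*(2*x^2 + 17*x + 8)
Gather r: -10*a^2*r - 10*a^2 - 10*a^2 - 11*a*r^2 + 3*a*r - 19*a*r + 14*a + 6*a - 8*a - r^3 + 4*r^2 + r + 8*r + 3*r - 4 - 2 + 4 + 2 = -20*a^2 + 12*a - r^3 + r^2*(4 - 11*a) + r*(-10*a^2 - 16*a + 12)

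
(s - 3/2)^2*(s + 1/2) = s^3 - 5*s^2/2 + 3*s/4 + 9/8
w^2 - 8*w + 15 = (w - 5)*(w - 3)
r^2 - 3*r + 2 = (r - 2)*(r - 1)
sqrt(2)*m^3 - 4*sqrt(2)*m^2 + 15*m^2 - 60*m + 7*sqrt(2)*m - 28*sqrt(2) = (m - 4)*(m + 7*sqrt(2))*(sqrt(2)*m + 1)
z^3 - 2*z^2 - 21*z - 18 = (z - 6)*(z + 1)*(z + 3)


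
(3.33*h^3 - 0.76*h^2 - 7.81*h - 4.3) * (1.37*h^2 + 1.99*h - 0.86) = 4.5621*h^5 + 5.5855*h^4 - 15.0759*h^3 - 20.7793*h^2 - 1.8404*h + 3.698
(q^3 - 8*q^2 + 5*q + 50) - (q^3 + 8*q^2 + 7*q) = -16*q^2 - 2*q + 50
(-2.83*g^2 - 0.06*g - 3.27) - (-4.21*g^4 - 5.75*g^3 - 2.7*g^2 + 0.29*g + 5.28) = 4.21*g^4 + 5.75*g^3 - 0.13*g^2 - 0.35*g - 8.55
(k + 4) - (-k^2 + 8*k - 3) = k^2 - 7*k + 7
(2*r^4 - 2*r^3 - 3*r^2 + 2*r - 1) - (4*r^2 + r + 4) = 2*r^4 - 2*r^3 - 7*r^2 + r - 5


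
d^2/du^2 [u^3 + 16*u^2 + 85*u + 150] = 6*u + 32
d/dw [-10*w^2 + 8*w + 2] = 8 - 20*w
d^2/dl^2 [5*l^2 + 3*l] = 10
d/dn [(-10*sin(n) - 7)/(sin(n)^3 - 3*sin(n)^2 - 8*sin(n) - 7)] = (20*sin(n)^3 - 9*sin(n)^2 - 42*sin(n) + 14)*cos(n)/(sin(n)^3 - 3*sin(n)^2 - 8*sin(n) - 7)^2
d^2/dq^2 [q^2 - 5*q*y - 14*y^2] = 2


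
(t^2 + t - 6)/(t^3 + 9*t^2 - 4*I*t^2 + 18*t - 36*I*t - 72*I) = (t - 2)/(t^2 + t*(6 - 4*I) - 24*I)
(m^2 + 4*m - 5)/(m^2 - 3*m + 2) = (m + 5)/(m - 2)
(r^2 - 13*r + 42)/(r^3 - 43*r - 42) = (r - 6)/(r^2 + 7*r + 6)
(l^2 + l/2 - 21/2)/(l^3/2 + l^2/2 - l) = (2*l^2 + l - 21)/(l*(l^2 + l - 2))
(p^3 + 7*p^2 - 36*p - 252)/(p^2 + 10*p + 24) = (p^2 + p - 42)/(p + 4)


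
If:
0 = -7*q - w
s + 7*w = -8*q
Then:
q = -w/7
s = -41*w/7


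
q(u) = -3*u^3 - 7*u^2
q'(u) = -9*u^2 - 14*u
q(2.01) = -52.64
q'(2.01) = -64.50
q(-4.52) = 134.02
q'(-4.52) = -120.59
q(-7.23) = 767.89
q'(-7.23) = -369.24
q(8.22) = -2139.22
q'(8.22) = -723.20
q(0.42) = -1.46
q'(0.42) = -7.47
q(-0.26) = -0.42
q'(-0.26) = 3.03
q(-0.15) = -0.15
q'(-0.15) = 1.90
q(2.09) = -57.96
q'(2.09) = -68.57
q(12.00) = -6192.00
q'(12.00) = -1464.00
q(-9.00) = 1620.00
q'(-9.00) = -603.00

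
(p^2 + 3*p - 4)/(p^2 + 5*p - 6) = (p + 4)/(p + 6)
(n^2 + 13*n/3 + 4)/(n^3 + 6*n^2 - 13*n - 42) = (n^2 + 13*n/3 + 4)/(n^3 + 6*n^2 - 13*n - 42)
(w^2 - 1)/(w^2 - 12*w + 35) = (w^2 - 1)/(w^2 - 12*w + 35)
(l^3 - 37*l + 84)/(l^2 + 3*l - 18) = (l^2 + 3*l - 28)/(l + 6)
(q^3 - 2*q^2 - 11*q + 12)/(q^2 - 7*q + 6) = (q^2 - q - 12)/(q - 6)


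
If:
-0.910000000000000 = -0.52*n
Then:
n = 1.75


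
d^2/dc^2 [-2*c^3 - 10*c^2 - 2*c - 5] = -12*c - 20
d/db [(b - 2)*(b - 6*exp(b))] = b - (b - 2)*(6*exp(b) - 1) - 6*exp(b)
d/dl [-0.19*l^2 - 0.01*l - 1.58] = -0.38*l - 0.01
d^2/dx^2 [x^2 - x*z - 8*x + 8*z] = 2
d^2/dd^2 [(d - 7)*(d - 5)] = 2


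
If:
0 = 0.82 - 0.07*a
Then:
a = 11.71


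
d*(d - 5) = d^2 - 5*d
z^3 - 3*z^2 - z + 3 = (z - 3)*(z - 1)*(z + 1)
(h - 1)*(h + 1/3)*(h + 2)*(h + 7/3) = h^4 + 11*h^3/3 + 13*h^2/9 - 41*h/9 - 14/9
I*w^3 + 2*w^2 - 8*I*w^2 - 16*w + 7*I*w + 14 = (w - 7)*(w - 2*I)*(I*w - I)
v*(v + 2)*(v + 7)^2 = v^4 + 16*v^3 + 77*v^2 + 98*v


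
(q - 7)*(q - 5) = q^2 - 12*q + 35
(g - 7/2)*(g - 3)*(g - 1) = g^3 - 15*g^2/2 + 17*g - 21/2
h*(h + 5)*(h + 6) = h^3 + 11*h^2 + 30*h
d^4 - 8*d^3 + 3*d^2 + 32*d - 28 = (d - 7)*(d - 2)*(d - 1)*(d + 2)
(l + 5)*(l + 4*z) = l^2 + 4*l*z + 5*l + 20*z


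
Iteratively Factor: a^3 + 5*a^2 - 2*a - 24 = (a - 2)*(a^2 + 7*a + 12) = (a - 2)*(a + 4)*(a + 3)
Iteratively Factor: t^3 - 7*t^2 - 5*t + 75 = (t - 5)*(t^2 - 2*t - 15) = (t - 5)^2*(t + 3)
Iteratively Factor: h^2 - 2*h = (h - 2)*(h)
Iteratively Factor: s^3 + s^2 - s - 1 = (s + 1)*(s^2 - 1) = (s - 1)*(s + 1)*(s + 1)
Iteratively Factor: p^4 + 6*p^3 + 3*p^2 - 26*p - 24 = (p + 3)*(p^3 + 3*p^2 - 6*p - 8) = (p + 1)*(p + 3)*(p^2 + 2*p - 8) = (p + 1)*(p + 3)*(p + 4)*(p - 2)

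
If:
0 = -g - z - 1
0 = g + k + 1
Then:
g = -z - 1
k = z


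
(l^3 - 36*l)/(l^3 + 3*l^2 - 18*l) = (l - 6)/(l - 3)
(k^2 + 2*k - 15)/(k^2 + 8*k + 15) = (k - 3)/(k + 3)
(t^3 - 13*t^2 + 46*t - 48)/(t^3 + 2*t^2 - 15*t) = (t^2 - 10*t + 16)/(t*(t + 5))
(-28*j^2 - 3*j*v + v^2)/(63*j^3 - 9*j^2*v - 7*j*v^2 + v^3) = (4*j + v)/(-9*j^2 + v^2)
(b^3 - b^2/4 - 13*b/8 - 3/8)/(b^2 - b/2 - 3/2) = b + 1/4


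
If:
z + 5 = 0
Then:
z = -5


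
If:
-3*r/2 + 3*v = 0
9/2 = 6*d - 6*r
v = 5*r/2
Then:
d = 3/4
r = 0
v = 0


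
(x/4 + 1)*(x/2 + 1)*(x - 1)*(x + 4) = x^4/8 + 9*x^3/8 + 11*x^2/4 - 4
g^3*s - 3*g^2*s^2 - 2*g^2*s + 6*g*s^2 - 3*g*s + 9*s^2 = (g - 3)*(g - 3*s)*(g*s + s)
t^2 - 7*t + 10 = (t - 5)*(t - 2)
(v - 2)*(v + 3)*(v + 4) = v^3 + 5*v^2 - 2*v - 24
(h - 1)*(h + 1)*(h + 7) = h^3 + 7*h^2 - h - 7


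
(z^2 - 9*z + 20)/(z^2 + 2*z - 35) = (z - 4)/(z + 7)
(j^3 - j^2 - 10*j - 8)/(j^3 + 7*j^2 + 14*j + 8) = (j - 4)/(j + 4)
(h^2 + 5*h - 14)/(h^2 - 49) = (h - 2)/(h - 7)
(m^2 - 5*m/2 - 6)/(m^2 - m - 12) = (m + 3/2)/(m + 3)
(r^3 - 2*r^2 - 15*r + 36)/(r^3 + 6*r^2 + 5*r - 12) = (r^2 - 6*r + 9)/(r^2 + 2*r - 3)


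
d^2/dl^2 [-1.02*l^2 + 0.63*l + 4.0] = -2.04000000000000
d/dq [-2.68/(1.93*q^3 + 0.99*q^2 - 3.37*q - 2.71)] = (15.5172*q^2 + 5.3064*q - 9.0316)/(1.93*q^3 + 0.99*q^2 - 3.37*q - 2.71)^2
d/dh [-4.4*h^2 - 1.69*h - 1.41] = -8.8*h - 1.69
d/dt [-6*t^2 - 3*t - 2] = -12*t - 3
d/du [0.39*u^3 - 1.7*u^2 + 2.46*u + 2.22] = 1.17*u^2 - 3.4*u + 2.46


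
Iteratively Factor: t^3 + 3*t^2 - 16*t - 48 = (t + 3)*(t^2 - 16) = (t - 4)*(t + 3)*(t + 4)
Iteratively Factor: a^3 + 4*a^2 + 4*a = (a + 2)*(a^2 + 2*a) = (a + 2)^2*(a)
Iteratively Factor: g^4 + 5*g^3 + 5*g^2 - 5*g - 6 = (g + 1)*(g^3 + 4*g^2 + g - 6) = (g + 1)*(g + 2)*(g^2 + 2*g - 3) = (g + 1)*(g + 2)*(g + 3)*(g - 1)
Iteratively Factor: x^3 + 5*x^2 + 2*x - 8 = (x + 2)*(x^2 + 3*x - 4) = (x + 2)*(x + 4)*(x - 1)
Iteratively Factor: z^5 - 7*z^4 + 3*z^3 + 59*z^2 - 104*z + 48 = (z - 1)*(z^4 - 6*z^3 - 3*z^2 + 56*z - 48) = (z - 1)^2*(z^3 - 5*z^2 - 8*z + 48) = (z - 4)*(z - 1)^2*(z^2 - z - 12) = (z - 4)^2*(z - 1)^2*(z + 3)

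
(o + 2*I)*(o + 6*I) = o^2 + 8*I*o - 12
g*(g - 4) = g^2 - 4*g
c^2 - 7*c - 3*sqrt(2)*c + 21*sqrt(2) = (c - 7)*(c - 3*sqrt(2))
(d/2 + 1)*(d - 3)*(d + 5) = d^3/2 + 2*d^2 - 11*d/2 - 15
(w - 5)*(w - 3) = w^2 - 8*w + 15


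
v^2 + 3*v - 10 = (v - 2)*(v + 5)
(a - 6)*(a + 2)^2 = a^3 - 2*a^2 - 20*a - 24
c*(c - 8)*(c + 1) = c^3 - 7*c^2 - 8*c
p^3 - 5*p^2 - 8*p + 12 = (p - 6)*(p - 1)*(p + 2)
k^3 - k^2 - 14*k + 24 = (k - 3)*(k - 2)*(k + 4)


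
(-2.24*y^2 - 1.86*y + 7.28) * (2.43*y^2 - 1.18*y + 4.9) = -5.4432*y^4 - 1.8766*y^3 + 8.9092*y^2 - 17.7044*y + 35.672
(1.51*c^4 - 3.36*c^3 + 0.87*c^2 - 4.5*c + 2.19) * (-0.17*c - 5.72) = -0.2567*c^5 - 8.066*c^4 + 19.0713*c^3 - 4.2114*c^2 + 25.3677*c - 12.5268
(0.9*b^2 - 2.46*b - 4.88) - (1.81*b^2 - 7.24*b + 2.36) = -0.91*b^2 + 4.78*b - 7.24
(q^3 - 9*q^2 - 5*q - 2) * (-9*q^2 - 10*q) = -9*q^5 + 71*q^4 + 135*q^3 + 68*q^2 + 20*q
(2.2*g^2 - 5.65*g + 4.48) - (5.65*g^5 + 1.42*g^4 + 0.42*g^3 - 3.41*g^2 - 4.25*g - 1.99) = -5.65*g^5 - 1.42*g^4 - 0.42*g^3 + 5.61*g^2 - 1.4*g + 6.47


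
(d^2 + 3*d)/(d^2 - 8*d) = (d + 3)/(d - 8)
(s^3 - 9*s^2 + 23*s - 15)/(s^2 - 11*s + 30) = (s^2 - 4*s + 3)/(s - 6)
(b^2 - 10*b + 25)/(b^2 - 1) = (b^2 - 10*b + 25)/(b^2 - 1)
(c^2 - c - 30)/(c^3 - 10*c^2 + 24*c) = (c + 5)/(c*(c - 4))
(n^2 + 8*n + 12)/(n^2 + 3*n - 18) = (n + 2)/(n - 3)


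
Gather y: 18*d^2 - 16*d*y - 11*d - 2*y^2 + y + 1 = 18*d^2 - 11*d - 2*y^2 + y*(1 - 16*d) + 1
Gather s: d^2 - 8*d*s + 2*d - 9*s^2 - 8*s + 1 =d^2 + 2*d - 9*s^2 + s*(-8*d - 8) + 1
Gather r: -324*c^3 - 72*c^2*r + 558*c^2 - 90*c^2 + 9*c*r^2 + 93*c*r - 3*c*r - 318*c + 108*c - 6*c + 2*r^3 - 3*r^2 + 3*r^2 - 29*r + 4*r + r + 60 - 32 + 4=-324*c^3 + 468*c^2 + 9*c*r^2 - 216*c + 2*r^3 + r*(-72*c^2 + 90*c - 24) + 32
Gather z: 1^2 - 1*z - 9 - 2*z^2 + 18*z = -2*z^2 + 17*z - 8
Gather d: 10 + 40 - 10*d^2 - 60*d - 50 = -10*d^2 - 60*d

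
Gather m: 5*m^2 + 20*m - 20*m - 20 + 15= 5*m^2 - 5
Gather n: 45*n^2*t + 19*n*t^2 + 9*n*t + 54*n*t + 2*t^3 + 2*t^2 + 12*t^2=45*n^2*t + n*(19*t^2 + 63*t) + 2*t^3 + 14*t^2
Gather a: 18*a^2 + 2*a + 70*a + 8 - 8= 18*a^2 + 72*a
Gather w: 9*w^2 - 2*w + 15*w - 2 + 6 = 9*w^2 + 13*w + 4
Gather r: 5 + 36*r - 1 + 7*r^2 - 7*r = 7*r^2 + 29*r + 4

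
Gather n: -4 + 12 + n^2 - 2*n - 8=n^2 - 2*n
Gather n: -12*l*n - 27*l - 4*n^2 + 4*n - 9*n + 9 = -27*l - 4*n^2 + n*(-12*l - 5) + 9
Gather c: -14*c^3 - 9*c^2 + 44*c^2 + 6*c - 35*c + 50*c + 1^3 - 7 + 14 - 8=-14*c^3 + 35*c^2 + 21*c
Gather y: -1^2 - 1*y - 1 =-y - 2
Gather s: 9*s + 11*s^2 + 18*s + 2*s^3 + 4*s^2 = 2*s^3 + 15*s^2 + 27*s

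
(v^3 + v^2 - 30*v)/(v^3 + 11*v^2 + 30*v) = (v - 5)/(v + 5)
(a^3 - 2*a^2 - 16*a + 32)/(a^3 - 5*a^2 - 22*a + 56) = (a - 4)/(a - 7)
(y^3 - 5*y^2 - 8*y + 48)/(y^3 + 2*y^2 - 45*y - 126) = (y^2 - 8*y + 16)/(y^2 - y - 42)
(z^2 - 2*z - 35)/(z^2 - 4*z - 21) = (z + 5)/(z + 3)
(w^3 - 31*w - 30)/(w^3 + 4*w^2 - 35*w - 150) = (w + 1)/(w + 5)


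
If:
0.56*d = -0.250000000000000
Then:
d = -0.45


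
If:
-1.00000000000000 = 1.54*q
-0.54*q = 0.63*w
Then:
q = -0.65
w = 0.56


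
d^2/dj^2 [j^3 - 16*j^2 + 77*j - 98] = 6*j - 32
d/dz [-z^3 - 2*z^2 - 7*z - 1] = -3*z^2 - 4*z - 7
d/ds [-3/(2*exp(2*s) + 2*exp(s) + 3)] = (12*exp(s) + 6)*exp(s)/(2*exp(2*s) + 2*exp(s) + 3)^2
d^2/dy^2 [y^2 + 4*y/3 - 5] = 2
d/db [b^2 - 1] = 2*b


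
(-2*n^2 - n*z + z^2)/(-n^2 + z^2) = (-2*n + z)/(-n + z)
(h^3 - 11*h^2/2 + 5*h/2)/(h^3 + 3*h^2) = (2*h^2 - 11*h + 5)/(2*h*(h + 3))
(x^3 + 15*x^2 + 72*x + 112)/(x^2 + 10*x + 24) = (x^2 + 11*x + 28)/(x + 6)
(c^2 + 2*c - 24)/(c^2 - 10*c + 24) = (c + 6)/(c - 6)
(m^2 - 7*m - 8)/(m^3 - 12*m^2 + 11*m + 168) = (m + 1)/(m^2 - 4*m - 21)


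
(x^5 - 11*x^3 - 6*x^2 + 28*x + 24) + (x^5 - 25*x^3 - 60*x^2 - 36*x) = 2*x^5 - 36*x^3 - 66*x^2 - 8*x + 24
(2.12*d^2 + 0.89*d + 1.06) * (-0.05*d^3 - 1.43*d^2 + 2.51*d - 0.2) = -0.106*d^5 - 3.0761*d^4 + 3.9955*d^3 + 0.2941*d^2 + 2.4826*d - 0.212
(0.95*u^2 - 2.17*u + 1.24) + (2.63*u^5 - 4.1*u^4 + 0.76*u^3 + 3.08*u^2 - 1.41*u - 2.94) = 2.63*u^5 - 4.1*u^4 + 0.76*u^3 + 4.03*u^2 - 3.58*u - 1.7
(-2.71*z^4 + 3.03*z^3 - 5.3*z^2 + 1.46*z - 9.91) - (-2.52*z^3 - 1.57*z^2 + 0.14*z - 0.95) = -2.71*z^4 + 5.55*z^3 - 3.73*z^2 + 1.32*z - 8.96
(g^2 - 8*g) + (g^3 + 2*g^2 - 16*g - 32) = g^3 + 3*g^2 - 24*g - 32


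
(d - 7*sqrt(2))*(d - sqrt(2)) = d^2 - 8*sqrt(2)*d + 14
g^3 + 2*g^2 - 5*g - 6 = (g - 2)*(g + 1)*(g + 3)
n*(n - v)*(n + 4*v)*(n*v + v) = n^4*v + 3*n^3*v^2 + n^3*v - 4*n^2*v^3 + 3*n^2*v^2 - 4*n*v^3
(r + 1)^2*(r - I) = r^3 + 2*r^2 - I*r^2 + r - 2*I*r - I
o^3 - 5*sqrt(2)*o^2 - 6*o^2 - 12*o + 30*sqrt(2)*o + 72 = (o - 6)*(o - 6*sqrt(2))*(o + sqrt(2))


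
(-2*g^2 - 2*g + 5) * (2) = -4*g^2 - 4*g + 10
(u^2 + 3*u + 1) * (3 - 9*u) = -9*u^3 - 24*u^2 + 3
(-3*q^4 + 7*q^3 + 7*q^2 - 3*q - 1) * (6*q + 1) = -18*q^5 + 39*q^4 + 49*q^3 - 11*q^2 - 9*q - 1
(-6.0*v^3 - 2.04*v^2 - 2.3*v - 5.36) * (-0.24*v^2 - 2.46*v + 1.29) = 1.44*v^5 + 15.2496*v^4 - 2.1696*v^3 + 4.3128*v^2 + 10.2186*v - 6.9144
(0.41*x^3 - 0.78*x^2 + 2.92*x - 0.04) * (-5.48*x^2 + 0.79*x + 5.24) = -2.2468*x^5 + 4.5983*x^4 - 14.4694*x^3 - 1.5612*x^2 + 15.2692*x - 0.2096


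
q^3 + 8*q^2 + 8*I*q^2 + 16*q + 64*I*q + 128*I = (q + 4)^2*(q + 8*I)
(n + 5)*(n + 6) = n^2 + 11*n + 30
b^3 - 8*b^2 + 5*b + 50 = (b - 5)^2*(b + 2)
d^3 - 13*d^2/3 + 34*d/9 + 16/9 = (d - 8/3)*(d - 2)*(d + 1/3)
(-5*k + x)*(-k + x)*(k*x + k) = 5*k^3*x + 5*k^3 - 6*k^2*x^2 - 6*k^2*x + k*x^3 + k*x^2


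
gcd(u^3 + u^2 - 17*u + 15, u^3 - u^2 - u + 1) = u - 1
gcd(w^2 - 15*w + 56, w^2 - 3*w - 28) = w - 7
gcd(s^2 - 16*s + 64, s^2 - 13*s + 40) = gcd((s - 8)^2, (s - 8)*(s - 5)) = s - 8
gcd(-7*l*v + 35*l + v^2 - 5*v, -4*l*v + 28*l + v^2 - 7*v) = 1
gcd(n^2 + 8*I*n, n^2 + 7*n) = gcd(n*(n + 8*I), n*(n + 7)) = n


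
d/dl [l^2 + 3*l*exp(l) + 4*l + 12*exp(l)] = 3*l*exp(l) + 2*l + 15*exp(l) + 4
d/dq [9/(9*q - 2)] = -81/(9*q - 2)^2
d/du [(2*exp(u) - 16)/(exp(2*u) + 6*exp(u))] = 2*(-exp(2*u) + 16*exp(u) + 48)*exp(-u)/(exp(2*u) + 12*exp(u) + 36)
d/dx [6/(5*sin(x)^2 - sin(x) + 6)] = 6*(1 - 10*sin(x))*cos(x)/(5*sin(x)^2 - sin(x) + 6)^2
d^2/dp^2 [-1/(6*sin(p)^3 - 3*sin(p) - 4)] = 3*(-108*sin(p)^6 + 156*sin(p)^4 - 72*sin(p)^3 - 39*sin(p)^2 + 52*sin(p) + 6)/(-6*sin(p)^3 + 3*sin(p) + 4)^3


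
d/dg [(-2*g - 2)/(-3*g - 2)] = -2/(3*g + 2)^2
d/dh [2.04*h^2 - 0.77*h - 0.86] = 4.08*h - 0.77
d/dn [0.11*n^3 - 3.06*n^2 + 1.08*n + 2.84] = 0.33*n^2 - 6.12*n + 1.08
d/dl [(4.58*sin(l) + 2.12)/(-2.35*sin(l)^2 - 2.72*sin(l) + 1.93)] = (10.763*sin(l)^2 + 9.964*sin(l) + 14.6058)*cos(l)/(5.5225*sin(l)^4 + 12.784*sin(l)^3 - 1.6726*sin(l)^2 - 10.4992*sin(l) + 3.7249)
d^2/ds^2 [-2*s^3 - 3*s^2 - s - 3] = -12*s - 6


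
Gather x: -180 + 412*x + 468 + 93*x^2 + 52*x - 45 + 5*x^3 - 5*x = 5*x^3 + 93*x^2 + 459*x + 243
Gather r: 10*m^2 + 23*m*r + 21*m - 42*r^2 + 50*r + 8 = 10*m^2 + 21*m - 42*r^2 + r*(23*m + 50) + 8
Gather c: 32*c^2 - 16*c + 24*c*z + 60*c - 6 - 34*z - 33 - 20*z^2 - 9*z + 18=32*c^2 + c*(24*z + 44) - 20*z^2 - 43*z - 21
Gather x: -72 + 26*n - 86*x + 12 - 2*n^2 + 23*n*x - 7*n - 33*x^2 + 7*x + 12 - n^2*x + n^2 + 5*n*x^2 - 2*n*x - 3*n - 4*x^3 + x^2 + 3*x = -n^2 + 16*n - 4*x^3 + x^2*(5*n - 32) + x*(-n^2 + 21*n - 76) - 48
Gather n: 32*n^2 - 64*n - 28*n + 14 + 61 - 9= 32*n^2 - 92*n + 66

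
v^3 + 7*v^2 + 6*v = v*(v + 1)*(v + 6)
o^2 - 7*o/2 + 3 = (o - 2)*(o - 3/2)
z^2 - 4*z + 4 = (z - 2)^2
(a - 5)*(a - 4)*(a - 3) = a^3 - 12*a^2 + 47*a - 60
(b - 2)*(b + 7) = b^2 + 5*b - 14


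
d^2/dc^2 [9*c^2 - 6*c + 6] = 18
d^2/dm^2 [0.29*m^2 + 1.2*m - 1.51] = 0.580000000000000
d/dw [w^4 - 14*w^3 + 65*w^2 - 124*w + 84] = 4*w^3 - 42*w^2 + 130*w - 124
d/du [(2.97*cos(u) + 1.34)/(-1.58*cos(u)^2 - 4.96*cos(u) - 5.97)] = (-4.6926*cos(u)^2 - 4.2344*cos(u) + 11.0845)*sin(u)/(2.4964*cos(u)^4 + 15.6736*cos(u)^3 + 43.4668*cos(u)^2 + 59.2224*cos(u) + 35.6409)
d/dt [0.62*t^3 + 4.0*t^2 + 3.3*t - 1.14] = 1.86*t^2 + 8.0*t + 3.3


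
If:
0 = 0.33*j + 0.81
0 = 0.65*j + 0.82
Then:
No Solution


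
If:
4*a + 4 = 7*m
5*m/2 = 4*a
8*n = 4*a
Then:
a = 5/9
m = 8/9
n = 5/18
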